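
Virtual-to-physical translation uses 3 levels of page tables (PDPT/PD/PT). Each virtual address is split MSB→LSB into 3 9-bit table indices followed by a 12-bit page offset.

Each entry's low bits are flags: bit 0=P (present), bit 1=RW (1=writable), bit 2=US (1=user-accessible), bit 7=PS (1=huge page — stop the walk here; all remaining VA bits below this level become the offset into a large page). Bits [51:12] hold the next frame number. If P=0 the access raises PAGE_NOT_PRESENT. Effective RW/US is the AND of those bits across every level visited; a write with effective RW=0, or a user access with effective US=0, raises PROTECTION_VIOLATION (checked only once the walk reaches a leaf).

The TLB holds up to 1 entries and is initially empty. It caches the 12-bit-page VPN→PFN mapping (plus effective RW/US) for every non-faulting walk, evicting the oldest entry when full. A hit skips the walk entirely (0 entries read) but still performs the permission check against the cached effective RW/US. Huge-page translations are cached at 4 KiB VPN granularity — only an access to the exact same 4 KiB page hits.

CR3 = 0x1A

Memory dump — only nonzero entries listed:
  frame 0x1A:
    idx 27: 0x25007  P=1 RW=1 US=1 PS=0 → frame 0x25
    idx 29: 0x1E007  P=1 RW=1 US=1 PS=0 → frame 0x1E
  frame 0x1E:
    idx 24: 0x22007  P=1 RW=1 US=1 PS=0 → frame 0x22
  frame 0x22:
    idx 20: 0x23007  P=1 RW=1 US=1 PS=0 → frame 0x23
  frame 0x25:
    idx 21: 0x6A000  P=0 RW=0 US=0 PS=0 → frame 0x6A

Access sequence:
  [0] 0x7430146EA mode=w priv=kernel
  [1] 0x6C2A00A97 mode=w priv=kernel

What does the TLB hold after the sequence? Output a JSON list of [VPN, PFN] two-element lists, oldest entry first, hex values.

Per-access translation:
#0 VA=0x7430146EA (w,kernel):
  [0] read 0x1A idx=29: raw=0x1E007 flags P=1 W=1 U=1 S=0
  [1] read 0x1E idx=24: raw=0x22007 flags P=1 W=1 U=1 S=0
  [2] read 0x22 idx=20: raw=0x23007 flags P=1 W=1 U=1 S=0
  ✓ 0x236EA  — 3 lookups
#1 VA=0x6C2A00A97 (w,kernel):
  [0] read 0x1A idx=27: raw=0x25007 flags P=1 W=1 U=1 S=0
  [1] read 0x25 idx=21: raw=0x6A000 flags P=0 W=0 U=0 S=0
  → PAGE_NOT_PRESENT  (2 entries read)

TLB: [["0x743014", "0x23"]]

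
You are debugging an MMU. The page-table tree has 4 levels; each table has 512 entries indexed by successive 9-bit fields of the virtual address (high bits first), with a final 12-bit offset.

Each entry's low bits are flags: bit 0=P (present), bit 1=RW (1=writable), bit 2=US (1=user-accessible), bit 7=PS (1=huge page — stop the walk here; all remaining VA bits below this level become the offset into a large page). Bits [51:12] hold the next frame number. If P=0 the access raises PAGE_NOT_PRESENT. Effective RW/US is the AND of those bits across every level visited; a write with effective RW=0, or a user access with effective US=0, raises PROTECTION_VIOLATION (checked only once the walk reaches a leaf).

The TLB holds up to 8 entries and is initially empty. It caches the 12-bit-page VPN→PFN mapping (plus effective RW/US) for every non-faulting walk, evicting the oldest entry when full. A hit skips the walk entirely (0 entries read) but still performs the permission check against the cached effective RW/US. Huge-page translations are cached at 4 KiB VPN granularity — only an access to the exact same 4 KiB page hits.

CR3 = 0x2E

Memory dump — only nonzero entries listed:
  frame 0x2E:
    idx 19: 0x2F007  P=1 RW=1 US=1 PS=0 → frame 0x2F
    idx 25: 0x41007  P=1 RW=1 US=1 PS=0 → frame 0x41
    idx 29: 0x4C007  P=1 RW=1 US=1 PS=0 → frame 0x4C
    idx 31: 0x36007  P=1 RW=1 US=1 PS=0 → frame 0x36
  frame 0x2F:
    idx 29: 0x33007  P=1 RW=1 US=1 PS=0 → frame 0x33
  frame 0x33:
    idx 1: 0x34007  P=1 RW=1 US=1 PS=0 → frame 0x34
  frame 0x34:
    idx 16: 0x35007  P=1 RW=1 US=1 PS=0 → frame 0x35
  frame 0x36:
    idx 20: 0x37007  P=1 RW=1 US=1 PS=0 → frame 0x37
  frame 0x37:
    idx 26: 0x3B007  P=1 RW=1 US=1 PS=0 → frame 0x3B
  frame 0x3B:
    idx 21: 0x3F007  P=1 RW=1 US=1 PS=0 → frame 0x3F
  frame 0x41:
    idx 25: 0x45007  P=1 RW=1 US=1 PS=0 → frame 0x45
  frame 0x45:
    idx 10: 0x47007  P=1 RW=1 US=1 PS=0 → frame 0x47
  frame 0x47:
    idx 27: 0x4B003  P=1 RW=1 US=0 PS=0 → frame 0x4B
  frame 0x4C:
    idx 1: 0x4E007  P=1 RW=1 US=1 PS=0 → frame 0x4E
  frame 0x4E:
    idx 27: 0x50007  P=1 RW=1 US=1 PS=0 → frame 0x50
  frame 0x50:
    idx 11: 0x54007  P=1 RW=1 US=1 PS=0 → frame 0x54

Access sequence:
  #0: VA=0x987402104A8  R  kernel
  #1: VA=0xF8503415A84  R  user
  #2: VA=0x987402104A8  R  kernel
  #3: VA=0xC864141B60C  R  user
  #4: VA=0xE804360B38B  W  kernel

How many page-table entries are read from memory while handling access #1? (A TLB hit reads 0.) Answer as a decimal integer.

Trace:
#0 VA=0x987402104A8 (r,kernel):
  L0: frame=0x2E idx=19 entry=0x2F007 [P=1 RW=1 US=1 PS=0]
  L1: frame=0x2F idx=29 entry=0x33007 [P=1 RW=1 US=1 PS=0]
  L2: frame=0x33 idx=1 entry=0x34007 [P=1 RW=1 US=1 PS=0]
  L3: frame=0x34 idx=16 entry=0x35007 [P=1 RW=1 US=1 PS=0]
  ✓ 0x354A8  — 4 lookups
#1 VA=0xF8503415A84 (r,user):
  L0: frame=0x2E idx=31 entry=0x36007 [P=1 RW=1 US=1 PS=0]
  L1: frame=0x36 idx=20 entry=0x37007 [P=1 RW=1 US=1 PS=0]
  L2: frame=0x37 idx=26 entry=0x3B007 [P=1 RW=1 US=1 PS=0]
  L3: frame=0x3B idx=21 entry=0x3F007 [P=1 RW=1 US=1 PS=0]
  ✓ 0x3FA84  — 4 lookups
#2 VA=0x987402104A8 (r,kernel):
  TLB hit vpn=0x98740210 → PA=0x354A8
#3 VA=0xC864141B60C (r,user):
  L0: frame=0x2E idx=25 entry=0x41007 [P=1 RW=1 US=1 PS=0]
  L1: frame=0x41 idx=25 entry=0x45007 [P=1 RW=1 US=1 PS=0]
  L2: frame=0x45 idx=10 entry=0x47007 [P=1 RW=1 US=1 PS=0]
  L3: frame=0x47 idx=27 entry=0x4B003 [P=1 RW=1 US=0 PS=0]
  ✗ PROTECTION_VIOLATION  [4 reads]
#4 VA=0xE804360B38B (w,kernel):
  L0: frame=0x2E idx=29 entry=0x4C007 [P=1 RW=1 US=1 PS=0]
  L1: frame=0x4C idx=1 entry=0x4E007 [P=1 RW=1 US=1 PS=0]
  L2: frame=0x4E idx=27 entry=0x50007 [P=1 RW=1 US=1 PS=0]
  L3: frame=0x50 idx=11 entry=0x54007 [P=1 RW=1 US=1 PS=0]
  ✓ 0x5438B  — 4 lookups

Entries read for #1: 4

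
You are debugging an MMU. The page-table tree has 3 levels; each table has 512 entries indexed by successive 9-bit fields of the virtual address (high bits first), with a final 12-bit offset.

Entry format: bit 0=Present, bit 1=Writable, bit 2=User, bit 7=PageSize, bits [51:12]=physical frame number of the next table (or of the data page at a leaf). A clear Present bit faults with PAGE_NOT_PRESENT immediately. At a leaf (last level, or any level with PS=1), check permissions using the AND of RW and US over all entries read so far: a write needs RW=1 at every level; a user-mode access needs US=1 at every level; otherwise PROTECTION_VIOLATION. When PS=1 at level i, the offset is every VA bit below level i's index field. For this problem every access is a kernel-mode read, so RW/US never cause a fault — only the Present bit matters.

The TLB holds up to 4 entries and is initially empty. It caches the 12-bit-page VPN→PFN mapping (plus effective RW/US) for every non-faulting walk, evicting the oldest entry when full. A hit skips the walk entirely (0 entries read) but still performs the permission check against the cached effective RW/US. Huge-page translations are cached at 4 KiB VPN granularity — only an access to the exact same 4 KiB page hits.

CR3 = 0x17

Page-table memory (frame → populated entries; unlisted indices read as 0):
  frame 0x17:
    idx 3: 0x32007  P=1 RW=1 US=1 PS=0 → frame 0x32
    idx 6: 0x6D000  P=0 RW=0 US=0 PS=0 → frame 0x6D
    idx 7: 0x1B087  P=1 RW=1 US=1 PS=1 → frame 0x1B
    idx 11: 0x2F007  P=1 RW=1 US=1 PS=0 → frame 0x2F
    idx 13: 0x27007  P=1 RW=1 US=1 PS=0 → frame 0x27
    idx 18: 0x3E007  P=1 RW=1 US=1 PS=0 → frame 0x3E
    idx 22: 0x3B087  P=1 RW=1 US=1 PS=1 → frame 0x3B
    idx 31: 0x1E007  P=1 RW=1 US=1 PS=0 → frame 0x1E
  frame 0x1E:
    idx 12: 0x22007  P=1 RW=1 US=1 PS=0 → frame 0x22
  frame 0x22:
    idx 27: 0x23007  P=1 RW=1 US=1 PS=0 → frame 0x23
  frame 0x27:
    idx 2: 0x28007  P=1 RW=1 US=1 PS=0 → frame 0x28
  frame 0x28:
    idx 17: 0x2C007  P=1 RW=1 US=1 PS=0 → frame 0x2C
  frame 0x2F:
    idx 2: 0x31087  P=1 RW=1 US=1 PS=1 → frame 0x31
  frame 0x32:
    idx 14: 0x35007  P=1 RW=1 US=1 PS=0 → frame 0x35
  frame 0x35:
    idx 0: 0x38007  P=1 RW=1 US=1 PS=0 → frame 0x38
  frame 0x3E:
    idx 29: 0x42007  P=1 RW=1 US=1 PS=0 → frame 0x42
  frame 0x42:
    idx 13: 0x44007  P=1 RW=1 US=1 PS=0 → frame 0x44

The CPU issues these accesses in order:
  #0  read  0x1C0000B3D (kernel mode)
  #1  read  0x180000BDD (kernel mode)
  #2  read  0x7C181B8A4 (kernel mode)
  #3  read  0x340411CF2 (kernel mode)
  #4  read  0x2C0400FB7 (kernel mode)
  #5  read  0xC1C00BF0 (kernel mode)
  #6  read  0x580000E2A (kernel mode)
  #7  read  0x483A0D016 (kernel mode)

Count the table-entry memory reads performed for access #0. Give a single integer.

Trace:
#0 VA=0x1C0000B3D (r,kernel):
  [0] read 0x17 idx=7: raw=0x1B087 flags P=1 W=1 U=1 S=1
  ✓ 0x1BB3D (huge @L0)  — 1 lookups
#1 VA=0x180000BDD (r,kernel):
  [0] read 0x17 idx=6: raw=0x6D000 flags P=0 W=0 U=0 S=0
  ⇒ fault: PAGE_NOT_PRESENT  — 1 lookups
#2 VA=0x7C181B8A4 (r,kernel):
  [0] read 0x17 idx=31: raw=0x1E007 flags P=1 W=1 U=1 S=0
  [1] read 0x1E idx=12: raw=0x22007 flags P=1 W=1 U=1 S=0
  [2] read 0x22 idx=27: raw=0x23007 flags P=1 W=1 U=1 S=0
  ✓ 0x238A4  — 3 lookups
#3 VA=0x340411CF2 (r,kernel):
  [0] read 0x17 idx=13: raw=0x27007 flags P=1 W=1 U=1 S=0
  [1] read 0x27 idx=2: raw=0x28007 flags P=1 W=1 U=1 S=0
  [2] read 0x28 idx=17: raw=0x2C007 flags P=1 W=1 U=1 S=0
  ✓ 0x2CCF2  — 3 lookups
#4 VA=0x2C0400FB7 (r,kernel):
  [0] read 0x17 idx=11: raw=0x2F007 flags P=1 W=1 U=1 S=0
  [1] read 0x2F idx=2: raw=0x31087 flags P=1 W=1 U=1 S=1
  ✓ 0x31FB7 (huge @L1)  — 2 lookups
#5 VA=0xC1C00BF0 (r,kernel):
  [0] read 0x17 idx=3: raw=0x32007 flags P=1 W=1 U=1 S=0
  [1] read 0x32 idx=14: raw=0x35007 flags P=1 W=1 U=1 S=0
  [2] read 0x35 idx=0: raw=0x38007 flags P=1 W=1 U=1 S=0
  ✓ 0x38BF0  — 3 lookups
#6 VA=0x580000E2A (r,kernel):
  [0] read 0x17 idx=22: raw=0x3B087 flags P=1 W=1 U=1 S=1
  ✓ 0x3BE2A (huge @L0)  — 1 lookups
#7 VA=0x483A0D016 (r,kernel):
  [0] read 0x17 idx=18: raw=0x3E007 flags P=1 W=1 U=1 S=0
  [1] read 0x3E idx=29: raw=0x42007 flags P=1 W=1 U=1 S=0
  [2] read 0x42 idx=13: raw=0x44007 flags P=1 W=1 U=1 S=0
  ✓ 0x44016  — 3 lookups

Entries read for #0: 1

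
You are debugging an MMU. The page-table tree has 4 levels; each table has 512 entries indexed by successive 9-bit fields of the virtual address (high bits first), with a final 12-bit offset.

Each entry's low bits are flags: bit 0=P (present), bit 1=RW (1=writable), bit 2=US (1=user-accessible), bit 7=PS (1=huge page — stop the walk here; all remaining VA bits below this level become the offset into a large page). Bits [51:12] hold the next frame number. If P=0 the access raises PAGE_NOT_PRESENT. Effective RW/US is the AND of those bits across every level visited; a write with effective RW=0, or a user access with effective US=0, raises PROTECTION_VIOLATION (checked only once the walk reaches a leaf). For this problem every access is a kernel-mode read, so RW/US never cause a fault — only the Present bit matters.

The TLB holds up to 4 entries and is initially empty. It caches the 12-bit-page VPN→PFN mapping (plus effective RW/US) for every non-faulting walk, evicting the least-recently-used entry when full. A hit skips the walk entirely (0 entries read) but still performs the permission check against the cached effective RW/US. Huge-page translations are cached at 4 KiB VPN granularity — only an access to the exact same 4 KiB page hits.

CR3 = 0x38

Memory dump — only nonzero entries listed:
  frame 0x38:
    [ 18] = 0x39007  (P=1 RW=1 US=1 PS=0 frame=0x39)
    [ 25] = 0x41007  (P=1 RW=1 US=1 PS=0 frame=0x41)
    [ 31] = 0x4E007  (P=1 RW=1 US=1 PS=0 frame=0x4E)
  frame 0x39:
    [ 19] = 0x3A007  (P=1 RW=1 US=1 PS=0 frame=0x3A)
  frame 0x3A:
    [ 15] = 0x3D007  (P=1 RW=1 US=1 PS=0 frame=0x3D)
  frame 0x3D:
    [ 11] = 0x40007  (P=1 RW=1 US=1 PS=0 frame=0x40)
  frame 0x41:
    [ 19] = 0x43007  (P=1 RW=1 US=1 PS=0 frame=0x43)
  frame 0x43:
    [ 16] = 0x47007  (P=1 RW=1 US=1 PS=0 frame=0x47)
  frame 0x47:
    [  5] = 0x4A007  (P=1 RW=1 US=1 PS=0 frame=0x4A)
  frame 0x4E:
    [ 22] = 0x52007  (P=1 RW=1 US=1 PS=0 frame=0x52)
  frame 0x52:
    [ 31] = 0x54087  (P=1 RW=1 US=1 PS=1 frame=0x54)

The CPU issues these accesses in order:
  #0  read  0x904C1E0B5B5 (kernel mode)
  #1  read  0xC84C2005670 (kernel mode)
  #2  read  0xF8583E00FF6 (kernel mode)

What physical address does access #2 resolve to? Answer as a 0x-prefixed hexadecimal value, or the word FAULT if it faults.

Trace:
#0 VA=0x904C1E0B5B5 (r,kernel):
  lvl0: tbl 0x38, slot 18 ⇒ 0x39007 (P1/RW1/US1/PS0)
  lvl1: tbl 0x39, slot 19 ⇒ 0x3A007 (P1/RW1/US1/PS0)
  lvl2: tbl 0x3A, slot 15 ⇒ 0x3D007 (P1/RW1/US1/PS0)
  lvl3: tbl 0x3D, slot 11 ⇒ 0x40007 (P1/RW1/US1/PS0)
  ⇒ phys 0x405B5  [4 reads]
#1 VA=0xC84C2005670 (r,kernel):
  lvl0: tbl 0x38, slot 25 ⇒ 0x41007 (P1/RW1/US1/PS0)
  lvl1: tbl 0x41, slot 19 ⇒ 0x43007 (P1/RW1/US1/PS0)
  lvl2: tbl 0x43, slot 16 ⇒ 0x47007 (P1/RW1/US1/PS0)
  lvl3: tbl 0x47, slot 5 ⇒ 0x4A007 (P1/RW1/US1/PS0)
  ⇒ phys 0x4A670  [4 reads]
#2 VA=0xF8583E00FF6 (r,kernel):
  lvl0: tbl 0x38, slot 31 ⇒ 0x4E007 (P1/RW1/US1/PS0)
  lvl1: tbl 0x4E, slot 22 ⇒ 0x52007 (P1/RW1/US1/PS0)
  lvl2: tbl 0x52, slot 31 ⇒ 0x54087 (P1/RW1/US1/PS1)
  ⇒ phys 0x54FF6 (huge @L2)  [3 reads]

Access #2 PA: 0x54FF6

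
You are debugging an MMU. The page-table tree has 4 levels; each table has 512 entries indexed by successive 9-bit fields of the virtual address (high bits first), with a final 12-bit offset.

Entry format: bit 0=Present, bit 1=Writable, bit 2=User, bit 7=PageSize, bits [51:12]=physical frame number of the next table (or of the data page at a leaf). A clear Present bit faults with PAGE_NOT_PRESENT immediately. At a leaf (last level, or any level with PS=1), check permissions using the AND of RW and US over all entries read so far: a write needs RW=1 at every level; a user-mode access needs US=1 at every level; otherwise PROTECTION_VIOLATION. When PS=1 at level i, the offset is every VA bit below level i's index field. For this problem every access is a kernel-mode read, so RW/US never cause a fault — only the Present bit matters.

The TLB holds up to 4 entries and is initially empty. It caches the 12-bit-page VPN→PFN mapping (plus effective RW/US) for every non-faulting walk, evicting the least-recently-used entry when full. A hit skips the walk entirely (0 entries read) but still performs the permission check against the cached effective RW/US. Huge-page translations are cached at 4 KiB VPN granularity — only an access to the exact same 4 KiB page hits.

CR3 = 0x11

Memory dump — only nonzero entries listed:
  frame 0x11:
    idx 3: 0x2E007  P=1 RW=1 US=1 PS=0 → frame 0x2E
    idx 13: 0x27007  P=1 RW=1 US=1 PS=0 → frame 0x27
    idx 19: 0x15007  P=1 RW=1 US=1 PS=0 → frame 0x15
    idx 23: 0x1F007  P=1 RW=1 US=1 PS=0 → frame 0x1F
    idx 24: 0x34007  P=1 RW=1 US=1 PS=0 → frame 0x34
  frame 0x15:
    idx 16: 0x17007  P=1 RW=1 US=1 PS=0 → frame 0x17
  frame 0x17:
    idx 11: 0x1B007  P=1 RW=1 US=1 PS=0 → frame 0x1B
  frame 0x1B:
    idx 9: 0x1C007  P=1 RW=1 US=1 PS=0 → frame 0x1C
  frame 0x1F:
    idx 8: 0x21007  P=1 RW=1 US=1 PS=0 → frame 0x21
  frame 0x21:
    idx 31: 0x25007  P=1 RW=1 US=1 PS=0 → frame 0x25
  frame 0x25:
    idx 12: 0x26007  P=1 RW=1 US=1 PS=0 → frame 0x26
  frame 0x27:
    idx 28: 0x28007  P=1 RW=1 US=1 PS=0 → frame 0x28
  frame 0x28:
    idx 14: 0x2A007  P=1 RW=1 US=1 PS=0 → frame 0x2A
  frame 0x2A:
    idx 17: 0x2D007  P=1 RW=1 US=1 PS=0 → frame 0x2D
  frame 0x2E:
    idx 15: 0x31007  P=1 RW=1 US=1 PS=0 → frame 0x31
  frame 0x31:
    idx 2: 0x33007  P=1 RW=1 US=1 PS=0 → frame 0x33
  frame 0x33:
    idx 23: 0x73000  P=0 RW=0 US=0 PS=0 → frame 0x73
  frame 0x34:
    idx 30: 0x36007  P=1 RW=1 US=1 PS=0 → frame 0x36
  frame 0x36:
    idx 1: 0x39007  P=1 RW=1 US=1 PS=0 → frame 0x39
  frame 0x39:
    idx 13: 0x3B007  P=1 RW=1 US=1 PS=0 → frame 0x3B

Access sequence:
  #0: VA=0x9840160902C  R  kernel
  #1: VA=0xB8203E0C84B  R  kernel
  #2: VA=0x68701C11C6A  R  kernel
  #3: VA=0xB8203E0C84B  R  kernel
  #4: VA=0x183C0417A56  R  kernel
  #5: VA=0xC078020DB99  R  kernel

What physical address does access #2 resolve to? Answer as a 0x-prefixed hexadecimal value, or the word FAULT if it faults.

Per-access translation:
#0 VA=0x9840160902C (r,kernel):
  [0] read 0x11 idx=19: raw=0x15007 flags P=1 W=1 U=1 S=0
  [1] read 0x15 idx=16: raw=0x17007 flags P=1 W=1 U=1 S=0
  [2] read 0x17 idx=11: raw=0x1B007 flags P=1 W=1 U=1 S=0
  [3] read 0x1B idx=9: raw=0x1C007 flags P=1 W=1 U=1 S=0
  ✓ 0x1C02C  — 4 lookups
#1 VA=0xB8203E0C84B (r,kernel):
  [0] read 0x11 idx=23: raw=0x1F007 flags P=1 W=1 U=1 S=0
  [1] read 0x1F idx=8: raw=0x21007 flags P=1 W=1 U=1 S=0
  [2] read 0x21 idx=31: raw=0x25007 flags P=1 W=1 U=1 S=0
  [3] read 0x25 idx=12: raw=0x26007 flags P=1 W=1 U=1 S=0
  ✓ 0x2684B  — 4 lookups
#2 VA=0x68701C11C6A (r,kernel):
  [0] read 0x11 idx=13: raw=0x27007 flags P=1 W=1 U=1 S=0
  [1] read 0x27 idx=28: raw=0x28007 flags P=1 W=1 U=1 S=0
  [2] read 0x28 idx=14: raw=0x2A007 flags P=1 W=1 U=1 S=0
  [3] read 0x2A idx=17: raw=0x2D007 flags P=1 W=1 U=1 S=0
  ✓ 0x2DC6A  — 4 lookups
#3 VA=0xB8203E0C84B (r,kernel):
  TLB hit vpn=0xB8203E0C → PA=0x2684B
#4 VA=0x183C0417A56 (r,kernel):
  [0] read 0x11 idx=3: raw=0x2E007 flags P=1 W=1 U=1 S=0
  [1] read 0x2E idx=15: raw=0x31007 flags P=1 W=1 U=1 S=0
  [2] read 0x31 idx=2: raw=0x33007 flags P=1 W=1 U=1 S=0
  [3] read 0x33 idx=23: raw=0x73000 flags P=0 W=0 U=0 S=0
  → PAGE_NOT_PRESENT  (4 entries read)
#5 VA=0xC078020DB99 (r,kernel):
  [0] read 0x11 idx=24: raw=0x34007 flags P=1 W=1 U=1 S=0
  [1] read 0x34 idx=30: raw=0x36007 flags P=1 W=1 U=1 S=0
  [2] read 0x36 idx=1: raw=0x39007 flags P=1 W=1 U=1 S=0
  [3] read 0x39 idx=13: raw=0x3B007 flags P=1 W=1 U=1 S=0
  ✓ 0x3BB99  — 4 lookups

Access #2 PA: 0x2DC6A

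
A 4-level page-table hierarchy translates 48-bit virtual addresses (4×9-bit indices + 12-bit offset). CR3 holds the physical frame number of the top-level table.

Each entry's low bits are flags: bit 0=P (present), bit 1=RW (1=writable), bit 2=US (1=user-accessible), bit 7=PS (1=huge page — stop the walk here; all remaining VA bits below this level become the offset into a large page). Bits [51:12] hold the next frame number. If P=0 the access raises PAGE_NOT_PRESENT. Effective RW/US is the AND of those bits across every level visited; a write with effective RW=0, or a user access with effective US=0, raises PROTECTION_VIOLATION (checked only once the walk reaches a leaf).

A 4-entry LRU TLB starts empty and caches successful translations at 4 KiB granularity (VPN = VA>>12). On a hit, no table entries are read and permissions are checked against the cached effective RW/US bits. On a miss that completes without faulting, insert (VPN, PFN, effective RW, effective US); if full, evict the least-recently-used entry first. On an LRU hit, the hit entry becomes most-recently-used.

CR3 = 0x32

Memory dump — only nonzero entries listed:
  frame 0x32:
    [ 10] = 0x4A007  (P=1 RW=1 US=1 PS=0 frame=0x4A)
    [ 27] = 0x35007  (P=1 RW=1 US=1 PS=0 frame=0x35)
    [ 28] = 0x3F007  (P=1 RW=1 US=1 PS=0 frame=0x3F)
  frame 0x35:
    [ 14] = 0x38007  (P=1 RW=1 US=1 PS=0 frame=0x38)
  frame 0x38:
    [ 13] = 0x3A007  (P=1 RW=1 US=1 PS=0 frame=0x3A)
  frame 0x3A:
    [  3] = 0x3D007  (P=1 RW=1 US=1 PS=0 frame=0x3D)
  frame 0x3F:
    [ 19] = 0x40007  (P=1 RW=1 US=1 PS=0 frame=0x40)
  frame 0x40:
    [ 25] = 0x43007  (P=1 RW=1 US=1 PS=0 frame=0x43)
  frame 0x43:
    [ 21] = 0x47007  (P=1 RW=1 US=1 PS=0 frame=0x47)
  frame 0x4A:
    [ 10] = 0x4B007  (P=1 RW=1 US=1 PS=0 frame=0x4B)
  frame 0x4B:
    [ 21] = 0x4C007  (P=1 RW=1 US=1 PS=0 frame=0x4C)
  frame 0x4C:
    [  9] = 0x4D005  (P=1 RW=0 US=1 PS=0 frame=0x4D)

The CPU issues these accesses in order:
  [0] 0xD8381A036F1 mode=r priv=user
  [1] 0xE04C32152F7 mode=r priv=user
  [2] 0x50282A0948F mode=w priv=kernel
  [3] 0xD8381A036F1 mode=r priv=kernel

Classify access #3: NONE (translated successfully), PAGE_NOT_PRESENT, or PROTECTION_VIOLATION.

Walk each access:
#0 VA=0xD8381A036F1 (r,user):
  L0: frame=0x32 idx=27 entry=0x35007 [P=1 RW=1 US=1 PS=0]
  L1: frame=0x35 idx=14 entry=0x38007 [P=1 RW=1 US=1 PS=0]
  L2: frame=0x38 idx=13 entry=0x3A007 [P=1 RW=1 US=1 PS=0]
  L3: frame=0x3A idx=3 entry=0x3D007 [P=1 RW=1 US=1 PS=0]
  ⇒ phys 0x3D6F1  [4 reads]
#1 VA=0xE04C32152F7 (r,user):
  L0: frame=0x32 idx=28 entry=0x3F007 [P=1 RW=1 US=1 PS=0]
  L1: frame=0x3F idx=19 entry=0x40007 [P=1 RW=1 US=1 PS=0]
  L2: frame=0x40 idx=25 entry=0x43007 [P=1 RW=1 US=1 PS=0]
  L3: frame=0x43 idx=21 entry=0x47007 [P=1 RW=1 US=1 PS=0]
  ⇒ phys 0x472F7  [4 reads]
#2 VA=0x50282A0948F (w,kernel):
  L0: frame=0x32 idx=10 entry=0x4A007 [P=1 RW=1 US=1 PS=0]
  L1: frame=0x4A idx=10 entry=0x4B007 [P=1 RW=1 US=1 PS=0]
  L2: frame=0x4B idx=21 entry=0x4C007 [P=1 RW=1 US=1 PS=0]
  L3: frame=0x4C idx=9 entry=0x4D005 [P=1 RW=0 US=1 PS=0]
  ⇒ fault: PROTECTION_VIOLATION  — 4 lookups
#3 VA=0xD8381A036F1 (r,kernel):
  TLB hit vpn=0xD8381A03 → PA=0x3D6F1

Access #3 fault: NONE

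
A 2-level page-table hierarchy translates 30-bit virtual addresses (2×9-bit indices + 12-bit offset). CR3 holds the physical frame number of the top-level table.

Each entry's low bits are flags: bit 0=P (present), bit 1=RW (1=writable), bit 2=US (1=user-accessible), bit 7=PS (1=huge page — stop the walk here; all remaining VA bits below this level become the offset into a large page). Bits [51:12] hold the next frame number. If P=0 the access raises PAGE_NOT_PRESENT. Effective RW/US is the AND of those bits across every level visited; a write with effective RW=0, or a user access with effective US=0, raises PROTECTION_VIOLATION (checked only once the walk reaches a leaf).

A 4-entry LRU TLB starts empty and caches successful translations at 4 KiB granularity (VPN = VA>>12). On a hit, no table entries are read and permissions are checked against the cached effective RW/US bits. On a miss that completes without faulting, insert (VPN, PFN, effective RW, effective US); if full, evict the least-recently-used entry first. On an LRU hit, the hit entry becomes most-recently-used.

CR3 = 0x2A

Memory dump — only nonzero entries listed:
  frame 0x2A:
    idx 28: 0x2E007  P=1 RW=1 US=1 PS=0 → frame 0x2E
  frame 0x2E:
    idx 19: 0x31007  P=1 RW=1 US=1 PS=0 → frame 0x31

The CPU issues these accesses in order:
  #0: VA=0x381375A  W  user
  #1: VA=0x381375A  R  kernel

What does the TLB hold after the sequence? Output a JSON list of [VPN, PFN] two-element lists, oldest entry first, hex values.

Per-access translation:
#0 VA=0x381375A (w,user):
  L0: frame=0x2A idx=28 entry=0x2E007 [P=1 RW=1 US=1 PS=0]
  L1: frame=0x2E idx=19 entry=0x31007 [P=1 RW=1 US=1 PS=0]
  ⇒ phys 0x3175A  [2 reads]
#1 VA=0x381375A (r,kernel):
  TLB hit vpn=0x3813 → PA=0x3175A

TLB: [["0x3813", "0x31"]]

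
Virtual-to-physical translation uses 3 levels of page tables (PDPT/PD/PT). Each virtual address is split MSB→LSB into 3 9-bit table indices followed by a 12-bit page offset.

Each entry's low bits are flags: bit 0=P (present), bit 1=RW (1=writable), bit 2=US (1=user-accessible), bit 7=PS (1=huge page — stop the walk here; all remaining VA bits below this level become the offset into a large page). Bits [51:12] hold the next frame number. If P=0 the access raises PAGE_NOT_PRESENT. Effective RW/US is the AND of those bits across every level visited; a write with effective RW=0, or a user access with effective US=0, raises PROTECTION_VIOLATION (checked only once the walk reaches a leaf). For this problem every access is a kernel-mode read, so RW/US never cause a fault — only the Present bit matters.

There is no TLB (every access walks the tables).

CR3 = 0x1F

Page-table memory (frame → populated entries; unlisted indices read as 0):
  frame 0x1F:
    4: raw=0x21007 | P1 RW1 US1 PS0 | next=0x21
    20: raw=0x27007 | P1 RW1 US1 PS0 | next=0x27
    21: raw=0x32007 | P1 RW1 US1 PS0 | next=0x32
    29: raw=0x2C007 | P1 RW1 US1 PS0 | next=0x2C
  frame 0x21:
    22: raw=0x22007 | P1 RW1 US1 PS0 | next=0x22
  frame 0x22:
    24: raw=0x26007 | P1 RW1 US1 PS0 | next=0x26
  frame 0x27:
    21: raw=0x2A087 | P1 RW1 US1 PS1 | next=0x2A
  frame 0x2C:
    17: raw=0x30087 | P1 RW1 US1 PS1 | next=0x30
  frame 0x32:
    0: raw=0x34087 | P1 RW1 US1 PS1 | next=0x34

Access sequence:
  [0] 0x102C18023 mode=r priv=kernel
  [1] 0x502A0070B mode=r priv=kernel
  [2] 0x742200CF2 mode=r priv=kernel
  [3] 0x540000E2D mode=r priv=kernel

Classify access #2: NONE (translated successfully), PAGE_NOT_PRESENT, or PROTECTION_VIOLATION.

Walk each access:
#0 VA=0x102C18023 (r,kernel):
  L0: frame=0x1F idx=4 entry=0x21007 [P=1 RW=1 US=1 PS=0]
  L1: frame=0x21 idx=22 entry=0x22007 [P=1 RW=1 US=1 PS=0]
  L2: frame=0x22 idx=24 entry=0x26007 [P=1 RW=1 US=1 PS=0]
  ⇒ phys 0x26023  [3 reads]
#1 VA=0x502A0070B (r,kernel):
  L0: frame=0x1F idx=20 entry=0x27007 [P=1 RW=1 US=1 PS=0]
  L1: frame=0x27 idx=21 entry=0x2A087 [P=1 RW=1 US=1 PS=1]
  ⇒ phys 0x2A70B (huge @L1)  [2 reads]
#2 VA=0x742200CF2 (r,kernel):
  L0: frame=0x1F idx=29 entry=0x2C007 [P=1 RW=1 US=1 PS=0]
  L1: frame=0x2C idx=17 entry=0x30087 [P=1 RW=1 US=1 PS=1]
  ⇒ phys 0x30CF2 (huge @L1)  [2 reads]
#3 VA=0x540000E2D (r,kernel):
  L0: frame=0x1F idx=21 entry=0x32007 [P=1 RW=1 US=1 PS=0]
  L1: frame=0x32 idx=0 entry=0x34087 [P=1 RW=1 US=1 PS=1]
  ⇒ phys 0x34E2D (huge @L1)  [2 reads]

Access #2 fault: NONE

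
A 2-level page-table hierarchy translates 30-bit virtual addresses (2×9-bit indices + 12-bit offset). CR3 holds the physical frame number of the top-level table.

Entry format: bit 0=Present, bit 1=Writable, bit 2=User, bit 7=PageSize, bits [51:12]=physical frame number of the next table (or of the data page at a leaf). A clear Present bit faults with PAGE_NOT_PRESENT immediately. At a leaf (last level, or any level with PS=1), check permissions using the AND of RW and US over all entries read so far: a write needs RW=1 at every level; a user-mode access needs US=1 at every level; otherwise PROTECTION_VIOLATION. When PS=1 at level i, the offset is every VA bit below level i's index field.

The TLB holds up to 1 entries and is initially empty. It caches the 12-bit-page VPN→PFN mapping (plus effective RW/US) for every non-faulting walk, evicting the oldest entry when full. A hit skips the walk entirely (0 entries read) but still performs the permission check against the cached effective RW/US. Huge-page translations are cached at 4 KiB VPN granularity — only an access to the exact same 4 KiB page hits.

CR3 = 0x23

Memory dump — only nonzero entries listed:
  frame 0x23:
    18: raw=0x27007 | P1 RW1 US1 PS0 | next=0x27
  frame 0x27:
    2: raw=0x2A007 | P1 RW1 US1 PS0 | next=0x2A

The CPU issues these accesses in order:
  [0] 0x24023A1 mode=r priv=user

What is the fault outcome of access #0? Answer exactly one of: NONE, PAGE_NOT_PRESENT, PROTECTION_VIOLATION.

Trace:
#0 VA=0x24023A1 (r,user):
  [0] read 0x23 idx=18: raw=0x27007 flags P=1 W=1 U=1 S=0
  [1] read 0x27 idx=2: raw=0x2A007 flags P=1 W=1 U=1 S=0
  ✓ 0x2A3A1  — 2 lookups

Access #0 fault: NONE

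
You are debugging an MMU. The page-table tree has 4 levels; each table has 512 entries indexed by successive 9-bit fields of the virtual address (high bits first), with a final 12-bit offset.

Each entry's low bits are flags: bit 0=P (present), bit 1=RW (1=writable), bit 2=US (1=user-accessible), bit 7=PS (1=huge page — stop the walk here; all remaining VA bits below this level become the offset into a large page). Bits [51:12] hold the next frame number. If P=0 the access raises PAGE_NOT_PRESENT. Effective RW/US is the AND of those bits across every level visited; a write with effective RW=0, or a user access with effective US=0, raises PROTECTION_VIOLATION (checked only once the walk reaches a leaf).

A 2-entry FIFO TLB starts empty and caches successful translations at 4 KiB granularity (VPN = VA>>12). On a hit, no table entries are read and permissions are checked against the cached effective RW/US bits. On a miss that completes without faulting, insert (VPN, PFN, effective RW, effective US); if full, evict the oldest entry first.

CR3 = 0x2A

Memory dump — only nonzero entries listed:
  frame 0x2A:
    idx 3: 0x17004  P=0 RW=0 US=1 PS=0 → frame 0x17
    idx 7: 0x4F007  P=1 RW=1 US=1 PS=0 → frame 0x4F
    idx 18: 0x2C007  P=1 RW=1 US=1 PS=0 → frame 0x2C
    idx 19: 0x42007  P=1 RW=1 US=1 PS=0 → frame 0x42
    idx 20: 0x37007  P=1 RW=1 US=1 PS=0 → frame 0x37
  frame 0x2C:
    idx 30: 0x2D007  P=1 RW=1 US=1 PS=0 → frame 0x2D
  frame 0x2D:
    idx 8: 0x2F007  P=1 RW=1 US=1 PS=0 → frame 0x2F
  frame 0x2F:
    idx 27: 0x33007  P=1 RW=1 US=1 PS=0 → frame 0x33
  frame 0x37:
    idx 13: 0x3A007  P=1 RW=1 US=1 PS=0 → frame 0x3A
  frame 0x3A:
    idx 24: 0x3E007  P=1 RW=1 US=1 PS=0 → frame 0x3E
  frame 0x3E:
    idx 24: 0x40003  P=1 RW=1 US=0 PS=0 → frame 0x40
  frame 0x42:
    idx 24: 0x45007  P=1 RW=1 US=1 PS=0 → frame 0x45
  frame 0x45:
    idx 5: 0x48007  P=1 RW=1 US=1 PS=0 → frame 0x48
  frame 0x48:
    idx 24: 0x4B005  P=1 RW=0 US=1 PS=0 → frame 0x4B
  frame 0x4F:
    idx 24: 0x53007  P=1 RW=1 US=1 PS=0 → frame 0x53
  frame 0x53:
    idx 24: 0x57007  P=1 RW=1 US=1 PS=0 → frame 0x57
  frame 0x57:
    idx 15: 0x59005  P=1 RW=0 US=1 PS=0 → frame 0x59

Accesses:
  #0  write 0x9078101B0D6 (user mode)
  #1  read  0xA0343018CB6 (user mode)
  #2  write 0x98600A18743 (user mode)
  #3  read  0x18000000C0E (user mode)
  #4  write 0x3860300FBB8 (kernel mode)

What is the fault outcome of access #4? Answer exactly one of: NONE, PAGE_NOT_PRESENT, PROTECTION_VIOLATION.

Walk each access:
#0 VA=0x9078101B0D6 (w,user):
  lvl0: tbl 0x2A, slot 18 ⇒ 0x2C007 (P1/RW1/US1/PS0)
  lvl1: tbl 0x2C, slot 30 ⇒ 0x2D007 (P1/RW1/US1/PS0)
  lvl2: tbl 0x2D, slot 8 ⇒ 0x2F007 (P1/RW1/US1/PS0)
  lvl3: tbl 0x2F, slot 27 ⇒ 0x33007 (P1/RW1/US1/PS0)
  ⇒ phys 0x330D6  [4 reads]
#1 VA=0xA0343018CB6 (r,user):
  lvl0: tbl 0x2A, slot 20 ⇒ 0x37007 (P1/RW1/US1/PS0)
  lvl1: tbl 0x37, slot 13 ⇒ 0x3A007 (P1/RW1/US1/PS0)
  lvl2: tbl 0x3A, slot 24 ⇒ 0x3E007 (P1/RW1/US1/PS0)
  lvl3: tbl 0x3E, slot 24 ⇒ 0x40003 (P1/RW1/US0/PS0)
  ⇒ fault: PROTECTION_VIOLATION  — 4 lookups
#2 VA=0x98600A18743 (w,user):
  lvl0: tbl 0x2A, slot 19 ⇒ 0x42007 (P1/RW1/US1/PS0)
  lvl1: tbl 0x42, slot 24 ⇒ 0x45007 (P1/RW1/US1/PS0)
  lvl2: tbl 0x45, slot 5 ⇒ 0x48007 (P1/RW1/US1/PS0)
  lvl3: tbl 0x48, slot 24 ⇒ 0x4B005 (P1/RW0/US1/PS0)
  ⇒ fault: PROTECTION_VIOLATION  — 4 lookups
#3 VA=0x18000000C0E (r,user):
  lvl0: tbl 0x2A, slot 3 ⇒ 0x17004 (P0/RW0/US1/PS0)
  ⇒ fault: PAGE_NOT_PRESENT  — 1 lookups
#4 VA=0x3860300FBB8 (w,kernel):
  lvl0: tbl 0x2A, slot 7 ⇒ 0x4F007 (P1/RW1/US1/PS0)
  lvl1: tbl 0x4F, slot 24 ⇒ 0x53007 (P1/RW1/US1/PS0)
  lvl2: tbl 0x53, slot 24 ⇒ 0x57007 (P1/RW1/US1/PS0)
  lvl3: tbl 0x57, slot 15 ⇒ 0x59005 (P1/RW0/US1/PS0)
  ⇒ fault: PROTECTION_VIOLATION  — 4 lookups

Access #4 fault: PROTECTION_VIOLATION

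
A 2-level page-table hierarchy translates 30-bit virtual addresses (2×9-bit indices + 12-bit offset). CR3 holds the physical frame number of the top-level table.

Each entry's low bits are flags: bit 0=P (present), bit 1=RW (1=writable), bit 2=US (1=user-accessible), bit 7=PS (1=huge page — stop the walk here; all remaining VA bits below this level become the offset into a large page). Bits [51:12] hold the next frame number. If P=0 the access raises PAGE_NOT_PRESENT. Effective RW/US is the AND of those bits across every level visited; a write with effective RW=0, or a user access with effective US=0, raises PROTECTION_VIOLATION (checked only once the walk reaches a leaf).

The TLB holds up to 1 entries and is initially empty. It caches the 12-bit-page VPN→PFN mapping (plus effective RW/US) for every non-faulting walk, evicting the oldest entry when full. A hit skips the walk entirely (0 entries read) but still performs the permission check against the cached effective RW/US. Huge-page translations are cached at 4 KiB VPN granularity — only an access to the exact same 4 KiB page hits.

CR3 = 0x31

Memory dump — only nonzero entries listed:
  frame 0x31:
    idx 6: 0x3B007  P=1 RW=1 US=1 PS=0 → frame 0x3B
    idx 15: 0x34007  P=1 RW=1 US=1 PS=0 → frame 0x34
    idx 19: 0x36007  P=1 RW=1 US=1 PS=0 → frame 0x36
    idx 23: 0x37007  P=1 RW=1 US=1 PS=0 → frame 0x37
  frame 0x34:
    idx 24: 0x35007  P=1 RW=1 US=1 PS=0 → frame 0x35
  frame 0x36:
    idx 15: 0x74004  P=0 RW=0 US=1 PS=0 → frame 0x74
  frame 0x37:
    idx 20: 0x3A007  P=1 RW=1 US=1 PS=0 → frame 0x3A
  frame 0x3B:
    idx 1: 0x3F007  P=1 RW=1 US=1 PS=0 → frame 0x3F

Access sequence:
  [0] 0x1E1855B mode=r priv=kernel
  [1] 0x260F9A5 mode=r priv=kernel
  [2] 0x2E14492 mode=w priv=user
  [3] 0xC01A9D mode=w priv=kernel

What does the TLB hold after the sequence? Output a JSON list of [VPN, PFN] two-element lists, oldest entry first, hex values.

Walk each access:
#0 VA=0x1E1855B (r,kernel):
  L0: frame=0x31 idx=15 entry=0x34007 [P=1 RW=1 US=1 PS=0]
  L1: frame=0x34 idx=24 entry=0x35007 [P=1 RW=1 US=1 PS=0]
  → PA=0x3555B  (2 entries read)
#1 VA=0x260F9A5 (r,kernel):
  L0: frame=0x31 idx=19 entry=0x36007 [P=1 RW=1 US=1 PS=0]
  L1: frame=0x36 idx=15 entry=0x74004 [P=0 RW=0 US=1 PS=0]
  ⇒ fault: PAGE_NOT_PRESENT  — 2 lookups
#2 VA=0x2E14492 (w,user):
  L0: frame=0x31 idx=23 entry=0x37007 [P=1 RW=1 US=1 PS=0]
  L1: frame=0x37 idx=20 entry=0x3A007 [P=1 RW=1 US=1 PS=0]
  → PA=0x3A492  (2 entries read)
#3 VA=0xC01A9D (w,kernel):
  L0: frame=0x31 idx=6 entry=0x3B007 [P=1 RW=1 US=1 PS=0]
  L1: frame=0x3B idx=1 entry=0x3F007 [P=1 RW=1 US=1 PS=0]
  → PA=0x3FA9D  (2 entries read)

TLB: [["0xC01", "0x3F"]]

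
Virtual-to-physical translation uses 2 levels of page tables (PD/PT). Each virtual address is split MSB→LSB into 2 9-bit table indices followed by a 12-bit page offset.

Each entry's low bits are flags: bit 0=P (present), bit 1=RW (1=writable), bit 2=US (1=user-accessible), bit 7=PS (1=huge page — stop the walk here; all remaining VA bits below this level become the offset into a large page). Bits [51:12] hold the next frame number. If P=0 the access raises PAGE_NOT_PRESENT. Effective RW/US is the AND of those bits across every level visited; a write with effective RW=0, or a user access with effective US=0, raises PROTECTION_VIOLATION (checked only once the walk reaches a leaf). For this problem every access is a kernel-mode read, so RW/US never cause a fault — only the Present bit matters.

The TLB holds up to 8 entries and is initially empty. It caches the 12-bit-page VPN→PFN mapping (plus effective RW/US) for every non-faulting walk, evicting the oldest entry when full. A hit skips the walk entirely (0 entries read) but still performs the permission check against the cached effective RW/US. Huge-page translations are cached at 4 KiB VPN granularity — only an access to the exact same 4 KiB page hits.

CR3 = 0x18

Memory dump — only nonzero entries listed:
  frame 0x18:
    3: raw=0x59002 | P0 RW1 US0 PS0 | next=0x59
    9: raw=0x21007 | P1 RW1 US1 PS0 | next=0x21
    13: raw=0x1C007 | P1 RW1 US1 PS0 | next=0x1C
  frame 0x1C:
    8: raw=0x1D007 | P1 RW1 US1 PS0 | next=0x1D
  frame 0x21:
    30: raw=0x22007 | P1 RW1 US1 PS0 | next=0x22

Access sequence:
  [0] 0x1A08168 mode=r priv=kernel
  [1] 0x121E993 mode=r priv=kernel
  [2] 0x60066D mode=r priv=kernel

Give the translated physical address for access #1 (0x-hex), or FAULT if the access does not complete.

Walk each access:
#0 VA=0x1A08168 (r,kernel):
  lvl0: tbl 0x18, slot 13 ⇒ 0x1C007 (P1/RW1/US1/PS0)
  lvl1: tbl 0x1C, slot 8 ⇒ 0x1D007 (P1/RW1/US1/PS0)
  → PA=0x1D168  (2 entries read)
#1 VA=0x121E993 (r,kernel):
  lvl0: tbl 0x18, slot 9 ⇒ 0x21007 (P1/RW1/US1/PS0)
  lvl1: tbl 0x21, slot 30 ⇒ 0x22007 (P1/RW1/US1/PS0)
  → PA=0x22993  (2 entries read)
#2 VA=0x60066D (r,kernel):
  lvl0: tbl 0x18, slot 3 ⇒ 0x59002 (P0/RW1/US0/PS0)
  ✗ PAGE_NOT_PRESENT  [1 reads]

Access #1 PA: 0x22993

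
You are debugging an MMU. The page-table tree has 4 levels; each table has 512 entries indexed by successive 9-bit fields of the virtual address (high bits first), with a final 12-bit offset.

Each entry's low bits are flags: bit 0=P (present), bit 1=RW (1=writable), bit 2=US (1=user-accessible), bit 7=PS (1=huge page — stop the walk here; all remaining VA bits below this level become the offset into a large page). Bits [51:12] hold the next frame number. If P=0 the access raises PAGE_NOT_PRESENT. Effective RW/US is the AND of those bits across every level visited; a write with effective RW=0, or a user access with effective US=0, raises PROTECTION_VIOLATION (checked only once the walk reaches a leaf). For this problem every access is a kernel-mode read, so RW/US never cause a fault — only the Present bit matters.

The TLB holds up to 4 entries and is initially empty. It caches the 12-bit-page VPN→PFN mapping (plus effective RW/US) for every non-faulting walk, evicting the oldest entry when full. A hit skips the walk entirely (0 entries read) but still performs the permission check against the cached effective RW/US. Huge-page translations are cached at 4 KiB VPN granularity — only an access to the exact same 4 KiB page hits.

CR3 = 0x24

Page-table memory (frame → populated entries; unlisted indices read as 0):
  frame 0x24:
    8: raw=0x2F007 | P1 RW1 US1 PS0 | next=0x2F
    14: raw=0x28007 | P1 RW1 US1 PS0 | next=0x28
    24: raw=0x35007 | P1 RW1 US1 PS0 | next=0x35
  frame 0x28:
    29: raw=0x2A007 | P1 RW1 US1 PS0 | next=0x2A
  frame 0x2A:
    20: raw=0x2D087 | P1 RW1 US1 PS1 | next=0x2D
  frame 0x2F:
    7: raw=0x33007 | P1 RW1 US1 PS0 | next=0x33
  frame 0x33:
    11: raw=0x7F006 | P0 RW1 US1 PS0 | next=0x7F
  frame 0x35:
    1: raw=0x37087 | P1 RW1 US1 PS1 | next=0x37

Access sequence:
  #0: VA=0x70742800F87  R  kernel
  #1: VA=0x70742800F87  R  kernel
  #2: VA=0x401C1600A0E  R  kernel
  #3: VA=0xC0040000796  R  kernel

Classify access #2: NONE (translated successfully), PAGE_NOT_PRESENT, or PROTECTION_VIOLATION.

Per-access translation:
#0 VA=0x70742800F87 (r,kernel):
  L0 @0x24[14] → 0x28007  P=1,RW=1,US=1,PS=0
  L1 @0x28[29] → 0x2A007  P=1,RW=1,US=1,PS=0
  L2 @0x2A[20] → 0x2D087  P=1,RW=1,US=1,PS=1
  ✓ 0x2DF87 (huge @L2)  — 3 lookups
#1 VA=0x70742800F87 (r,kernel):
  TLB hit vpn=0x70742800 → PA=0x2DF87
#2 VA=0x401C1600A0E (r,kernel):
  L0 @0x24[8] → 0x2F007  P=1,RW=1,US=1,PS=0
  L1 @0x2F[7] → 0x33007  P=1,RW=1,US=1,PS=0
  L2 @0x33[11] → 0x7F006  P=0,RW=1,US=1,PS=0
  ✗ PAGE_NOT_PRESENT  [3 reads]
#3 VA=0xC0040000796 (r,kernel):
  L0 @0x24[24] → 0x35007  P=1,RW=1,US=1,PS=0
  L1 @0x35[1] → 0x37087  P=1,RW=1,US=1,PS=1
  ✓ 0x37796 (huge @L1)  — 2 lookups

Access #2 fault: PAGE_NOT_PRESENT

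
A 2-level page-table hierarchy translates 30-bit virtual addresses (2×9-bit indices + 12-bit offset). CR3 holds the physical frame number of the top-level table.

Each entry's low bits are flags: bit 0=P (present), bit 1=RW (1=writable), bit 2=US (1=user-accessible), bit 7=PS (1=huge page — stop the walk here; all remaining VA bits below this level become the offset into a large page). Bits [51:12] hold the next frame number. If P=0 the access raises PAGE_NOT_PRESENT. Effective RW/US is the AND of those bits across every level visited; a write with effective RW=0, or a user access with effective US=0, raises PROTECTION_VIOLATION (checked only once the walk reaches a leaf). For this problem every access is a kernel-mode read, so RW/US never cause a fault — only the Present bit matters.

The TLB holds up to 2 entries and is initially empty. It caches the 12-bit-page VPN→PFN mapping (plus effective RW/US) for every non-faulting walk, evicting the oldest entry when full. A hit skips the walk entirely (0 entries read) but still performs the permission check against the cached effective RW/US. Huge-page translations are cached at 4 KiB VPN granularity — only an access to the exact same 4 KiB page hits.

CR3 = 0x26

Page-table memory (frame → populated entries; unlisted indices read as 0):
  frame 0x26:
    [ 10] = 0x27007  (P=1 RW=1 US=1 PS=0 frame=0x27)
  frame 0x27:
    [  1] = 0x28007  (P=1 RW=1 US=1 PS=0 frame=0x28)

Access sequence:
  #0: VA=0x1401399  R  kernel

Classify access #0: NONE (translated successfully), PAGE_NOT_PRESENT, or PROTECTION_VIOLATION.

Walk each access:
#0 VA=0x1401399 (r,kernel):
  L0: frame=0x26 idx=10 entry=0x27007 [P=1 RW=1 US=1 PS=0]
  L1: frame=0x27 idx=1 entry=0x28007 [P=1 RW=1 US=1 PS=0]
  ✓ 0x28399  — 2 lookups

Access #0 fault: NONE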